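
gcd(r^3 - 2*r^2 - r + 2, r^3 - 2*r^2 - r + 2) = r^3 - 2*r^2 - r + 2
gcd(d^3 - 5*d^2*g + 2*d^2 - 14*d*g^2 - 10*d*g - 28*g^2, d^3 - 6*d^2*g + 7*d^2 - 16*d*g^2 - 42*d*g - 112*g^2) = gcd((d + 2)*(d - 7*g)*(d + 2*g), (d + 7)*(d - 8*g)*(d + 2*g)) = d + 2*g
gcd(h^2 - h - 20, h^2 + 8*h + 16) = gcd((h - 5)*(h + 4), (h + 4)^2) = h + 4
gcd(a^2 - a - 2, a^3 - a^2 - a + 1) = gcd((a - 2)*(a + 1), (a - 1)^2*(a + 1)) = a + 1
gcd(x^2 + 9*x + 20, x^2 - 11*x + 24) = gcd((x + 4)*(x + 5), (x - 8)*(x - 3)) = 1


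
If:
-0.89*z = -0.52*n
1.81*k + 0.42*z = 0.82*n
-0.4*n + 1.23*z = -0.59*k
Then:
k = 0.00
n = 0.00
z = 0.00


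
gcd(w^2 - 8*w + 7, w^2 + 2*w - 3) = w - 1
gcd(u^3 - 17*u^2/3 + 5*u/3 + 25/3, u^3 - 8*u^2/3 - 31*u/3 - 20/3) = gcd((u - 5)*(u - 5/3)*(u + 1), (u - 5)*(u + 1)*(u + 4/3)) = u^2 - 4*u - 5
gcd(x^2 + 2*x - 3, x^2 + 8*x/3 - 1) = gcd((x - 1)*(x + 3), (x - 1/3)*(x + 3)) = x + 3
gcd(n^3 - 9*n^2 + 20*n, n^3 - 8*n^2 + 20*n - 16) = n - 4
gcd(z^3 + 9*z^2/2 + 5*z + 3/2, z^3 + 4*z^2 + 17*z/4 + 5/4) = z^2 + 3*z/2 + 1/2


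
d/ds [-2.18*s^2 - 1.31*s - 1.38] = -4.36*s - 1.31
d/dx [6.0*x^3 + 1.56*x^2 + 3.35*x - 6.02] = 18.0*x^2 + 3.12*x + 3.35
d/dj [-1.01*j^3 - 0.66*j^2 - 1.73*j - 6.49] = -3.03*j^2 - 1.32*j - 1.73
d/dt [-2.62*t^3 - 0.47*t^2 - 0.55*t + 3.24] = -7.86*t^2 - 0.94*t - 0.55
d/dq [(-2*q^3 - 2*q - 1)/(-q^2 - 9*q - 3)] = (2*q^4 + 36*q^3 + 16*q^2 - 2*q - 3)/(q^4 + 18*q^3 + 87*q^2 + 54*q + 9)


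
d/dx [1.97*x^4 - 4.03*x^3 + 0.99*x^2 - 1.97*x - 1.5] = 7.88*x^3 - 12.09*x^2 + 1.98*x - 1.97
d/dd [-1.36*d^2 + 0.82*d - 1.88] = 0.82 - 2.72*d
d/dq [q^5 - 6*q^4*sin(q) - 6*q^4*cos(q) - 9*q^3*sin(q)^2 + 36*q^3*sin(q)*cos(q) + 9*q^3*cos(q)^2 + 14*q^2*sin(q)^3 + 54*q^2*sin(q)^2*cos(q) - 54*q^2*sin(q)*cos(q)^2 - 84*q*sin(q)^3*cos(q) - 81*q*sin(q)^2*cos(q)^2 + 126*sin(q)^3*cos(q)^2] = -6*sqrt(2)*q^4*cos(q + pi/4) + 5*q^4 - 18*q^3*sin(2*q) - 24*sqrt(2)*q^3*sin(q + pi/4) + 36*q^3*cos(2*q) - 27*q^2*sin(q)/2 + 54*q^2*sin(2*q) + 81*q^2*sin(3*q)/2 - 3*q^2*cos(q) + 27*q^2*cos(2*q) - 51*q^2*cos(3*q) - 6*q*sin(q) - 34*q*sin(3*q) - 81*q*sin(4*q)/2 + 27*q*cos(q) + 84*q*cos(2*q)^2 - 42*q*cos(2*q) - 27*q*cos(3*q) - 42*q - 21*sin(2*q) + 21*sin(4*q)/2 - 315*cos(q)*cos(2*q)^2/2 + 315*cos(q)*cos(2*q) - 63*cos(q) + 81*cos(2*q)^2/4 - 189*cos(3*q)/2 - 81/4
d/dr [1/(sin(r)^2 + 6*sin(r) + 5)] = -2*(sin(r) + 3)*cos(r)/(sin(r)^2 + 6*sin(r) + 5)^2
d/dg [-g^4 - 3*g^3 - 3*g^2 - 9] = g*(-4*g^2 - 9*g - 6)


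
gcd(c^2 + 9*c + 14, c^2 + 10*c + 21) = c + 7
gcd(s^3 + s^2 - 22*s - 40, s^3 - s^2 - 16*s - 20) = s^2 - 3*s - 10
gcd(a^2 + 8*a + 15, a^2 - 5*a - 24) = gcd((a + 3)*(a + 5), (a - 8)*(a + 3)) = a + 3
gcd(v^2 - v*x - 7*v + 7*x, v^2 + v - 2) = 1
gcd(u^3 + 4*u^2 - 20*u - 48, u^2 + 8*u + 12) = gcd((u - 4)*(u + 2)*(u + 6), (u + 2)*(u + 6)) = u^2 + 8*u + 12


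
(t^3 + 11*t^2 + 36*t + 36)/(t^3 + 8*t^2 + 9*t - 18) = (t + 2)/(t - 1)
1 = 1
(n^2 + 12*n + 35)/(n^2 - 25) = (n + 7)/(n - 5)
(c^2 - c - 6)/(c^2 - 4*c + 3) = (c + 2)/(c - 1)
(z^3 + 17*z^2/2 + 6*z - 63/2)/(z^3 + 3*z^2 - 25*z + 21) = (2*z^2 + 3*z - 9)/(2*(z^2 - 4*z + 3))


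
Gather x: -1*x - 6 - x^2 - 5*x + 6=-x^2 - 6*x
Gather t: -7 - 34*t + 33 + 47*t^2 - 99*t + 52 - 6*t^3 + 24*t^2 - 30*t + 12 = -6*t^3 + 71*t^2 - 163*t + 90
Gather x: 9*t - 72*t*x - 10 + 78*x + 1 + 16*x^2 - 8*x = 9*t + 16*x^2 + x*(70 - 72*t) - 9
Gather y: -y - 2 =-y - 2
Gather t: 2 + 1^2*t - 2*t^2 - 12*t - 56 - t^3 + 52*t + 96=-t^3 - 2*t^2 + 41*t + 42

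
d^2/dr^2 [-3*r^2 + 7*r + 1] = -6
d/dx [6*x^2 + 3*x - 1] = 12*x + 3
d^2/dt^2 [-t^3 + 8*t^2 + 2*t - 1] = 16 - 6*t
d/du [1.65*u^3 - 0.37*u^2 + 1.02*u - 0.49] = 4.95*u^2 - 0.74*u + 1.02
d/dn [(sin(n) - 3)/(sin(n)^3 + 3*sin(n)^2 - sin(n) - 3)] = 2*(8*sin(n)/cos(n)^3 + tan(n) - 3/cos(n))/(sin(n) + 3)^2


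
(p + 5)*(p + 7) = p^2 + 12*p + 35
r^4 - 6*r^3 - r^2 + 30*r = r*(r - 5)*(r - 3)*(r + 2)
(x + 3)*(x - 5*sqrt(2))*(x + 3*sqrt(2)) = x^3 - 2*sqrt(2)*x^2 + 3*x^2 - 30*x - 6*sqrt(2)*x - 90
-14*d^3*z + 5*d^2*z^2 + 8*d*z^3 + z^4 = z*(-d + z)*(2*d + z)*(7*d + z)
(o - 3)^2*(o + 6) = o^3 - 27*o + 54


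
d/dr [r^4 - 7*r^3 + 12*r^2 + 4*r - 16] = 4*r^3 - 21*r^2 + 24*r + 4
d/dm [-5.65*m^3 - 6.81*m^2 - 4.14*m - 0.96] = -16.95*m^2 - 13.62*m - 4.14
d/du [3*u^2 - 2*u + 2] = 6*u - 2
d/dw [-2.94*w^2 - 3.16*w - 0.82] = -5.88*w - 3.16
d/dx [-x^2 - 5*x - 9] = -2*x - 5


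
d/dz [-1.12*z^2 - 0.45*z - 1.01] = -2.24*z - 0.45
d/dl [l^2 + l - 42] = 2*l + 1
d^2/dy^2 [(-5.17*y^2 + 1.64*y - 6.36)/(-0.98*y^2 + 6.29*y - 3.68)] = (-7.105427357601e-15*y^4 + 60.587716*y^3 - 75.2216640000001*y^2 - 199.738896*y + 521.487544)/(0.941192*y^6 - 18.122748*y^5 + 126.92127*y^4 - 384.963725*y^3 + 476.60232*y^2 - 255.545088*y + 49.836032)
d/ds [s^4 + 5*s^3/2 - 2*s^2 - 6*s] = 4*s^3 + 15*s^2/2 - 4*s - 6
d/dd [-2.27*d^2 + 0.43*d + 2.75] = 0.43 - 4.54*d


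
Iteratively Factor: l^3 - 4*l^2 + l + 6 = (l + 1)*(l^2 - 5*l + 6) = (l - 3)*(l + 1)*(l - 2)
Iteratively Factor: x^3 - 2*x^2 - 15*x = (x)*(x^2 - 2*x - 15) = x*(x + 3)*(x - 5)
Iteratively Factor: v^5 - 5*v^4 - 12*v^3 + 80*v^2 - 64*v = (v - 1)*(v^4 - 4*v^3 - 16*v^2 + 64*v) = v*(v - 1)*(v^3 - 4*v^2 - 16*v + 64) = v*(v - 4)*(v - 1)*(v^2 - 16) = v*(v - 4)*(v - 1)*(v + 4)*(v - 4)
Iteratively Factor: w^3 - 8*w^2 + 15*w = (w - 5)*(w^2 - 3*w) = (w - 5)*(w - 3)*(w)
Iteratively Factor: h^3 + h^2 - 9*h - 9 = (h + 1)*(h^2 - 9) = (h + 1)*(h + 3)*(h - 3)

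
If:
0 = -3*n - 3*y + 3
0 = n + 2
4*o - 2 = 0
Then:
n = -2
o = 1/2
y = 3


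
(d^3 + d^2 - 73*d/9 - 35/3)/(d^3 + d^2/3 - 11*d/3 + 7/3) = (d^2 - 4*d/3 - 5)/(d^2 - 2*d + 1)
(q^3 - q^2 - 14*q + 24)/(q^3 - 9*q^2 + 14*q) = (q^2 + q - 12)/(q*(q - 7))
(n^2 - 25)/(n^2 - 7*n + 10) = (n + 5)/(n - 2)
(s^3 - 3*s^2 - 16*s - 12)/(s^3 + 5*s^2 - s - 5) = (s^2 - 4*s - 12)/(s^2 + 4*s - 5)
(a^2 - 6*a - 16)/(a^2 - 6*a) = (a^2 - 6*a - 16)/(a*(a - 6))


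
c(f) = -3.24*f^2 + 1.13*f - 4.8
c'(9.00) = -57.19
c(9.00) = -257.07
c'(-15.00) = 98.33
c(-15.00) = -750.75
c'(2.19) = -13.06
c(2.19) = -17.86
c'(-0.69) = 5.60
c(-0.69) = -7.12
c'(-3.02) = 20.70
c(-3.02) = -37.76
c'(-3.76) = 25.49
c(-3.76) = -54.85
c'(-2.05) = 14.41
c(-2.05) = -20.73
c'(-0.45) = 4.05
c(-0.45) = -5.96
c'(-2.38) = 16.55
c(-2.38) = -25.84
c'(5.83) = -36.65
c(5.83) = -108.34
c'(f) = 1.13 - 6.48*f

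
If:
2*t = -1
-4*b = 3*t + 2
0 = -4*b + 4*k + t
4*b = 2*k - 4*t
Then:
No Solution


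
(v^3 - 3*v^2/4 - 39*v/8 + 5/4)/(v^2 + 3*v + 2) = (8*v^2 - 22*v + 5)/(8*(v + 1))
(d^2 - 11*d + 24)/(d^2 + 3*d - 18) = (d - 8)/(d + 6)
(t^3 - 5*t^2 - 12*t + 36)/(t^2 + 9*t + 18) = (t^2 - 8*t + 12)/(t + 6)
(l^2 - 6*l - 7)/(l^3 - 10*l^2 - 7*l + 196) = (l + 1)/(l^2 - 3*l - 28)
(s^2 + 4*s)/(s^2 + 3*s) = (s + 4)/(s + 3)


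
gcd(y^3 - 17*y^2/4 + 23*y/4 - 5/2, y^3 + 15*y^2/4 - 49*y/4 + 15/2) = y^2 - 9*y/4 + 5/4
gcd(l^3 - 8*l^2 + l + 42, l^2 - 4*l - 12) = l + 2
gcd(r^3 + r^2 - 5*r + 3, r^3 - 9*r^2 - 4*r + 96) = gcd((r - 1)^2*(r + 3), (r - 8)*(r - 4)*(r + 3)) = r + 3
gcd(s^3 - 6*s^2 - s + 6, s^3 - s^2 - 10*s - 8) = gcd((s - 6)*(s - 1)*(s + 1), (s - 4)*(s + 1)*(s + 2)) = s + 1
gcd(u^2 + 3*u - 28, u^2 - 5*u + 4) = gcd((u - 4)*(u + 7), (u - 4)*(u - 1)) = u - 4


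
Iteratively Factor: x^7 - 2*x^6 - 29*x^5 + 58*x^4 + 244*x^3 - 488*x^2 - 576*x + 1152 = (x - 3)*(x^6 + x^5 - 26*x^4 - 20*x^3 + 184*x^2 + 64*x - 384) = (x - 3)*(x + 2)*(x^5 - x^4 - 24*x^3 + 28*x^2 + 128*x - 192) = (x - 3)*(x - 2)*(x + 2)*(x^4 + x^3 - 22*x^2 - 16*x + 96) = (x - 3)*(x - 2)^2*(x + 2)*(x^3 + 3*x^2 - 16*x - 48) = (x - 4)*(x - 3)*(x - 2)^2*(x + 2)*(x^2 + 7*x + 12) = (x - 4)*(x - 3)*(x - 2)^2*(x + 2)*(x + 3)*(x + 4)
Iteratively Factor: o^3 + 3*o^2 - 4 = (o + 2)*(o^2 + o - 2) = (o + 2)^2*(o - 1)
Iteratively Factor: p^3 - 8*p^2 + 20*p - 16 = (p - 4)*(p^2 - 4*p + 4) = (p - 4)*(p - 2)*(p - 2)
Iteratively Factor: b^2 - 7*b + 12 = (b - 4)*(b - 3)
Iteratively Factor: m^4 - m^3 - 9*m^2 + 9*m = (m)*(m^3 - m^2 - 9*m + 9) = m*(m - 3)*(m^2 + 2*m - 3) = m*(m - 3)*(m + 3)*(m - 1)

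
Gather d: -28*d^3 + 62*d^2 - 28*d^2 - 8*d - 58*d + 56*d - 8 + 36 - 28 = -28*d^3 + 34*d^2 - 10*d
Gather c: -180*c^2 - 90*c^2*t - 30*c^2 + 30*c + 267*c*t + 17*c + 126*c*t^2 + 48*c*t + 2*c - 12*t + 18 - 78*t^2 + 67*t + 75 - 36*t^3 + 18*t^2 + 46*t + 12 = c^2*(-90*t - 210) + c*(126*t^2 + 315*t + 49) - 36*t^3 - 60*t^2 + 101*t + 105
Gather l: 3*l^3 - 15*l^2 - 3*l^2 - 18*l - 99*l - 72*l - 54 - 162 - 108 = 3*l^3 - 18*l^2 - 189*l - 324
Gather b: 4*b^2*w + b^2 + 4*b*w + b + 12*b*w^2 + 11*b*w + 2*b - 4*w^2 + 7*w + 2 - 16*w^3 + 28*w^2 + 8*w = b^2*(4*w + 1) + b*(12*w^2 + 15*w + 3) - 16*w^3 + 24*w^2 + 15*w + 2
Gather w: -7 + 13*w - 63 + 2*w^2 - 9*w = 2*w^2 + 4*w - 70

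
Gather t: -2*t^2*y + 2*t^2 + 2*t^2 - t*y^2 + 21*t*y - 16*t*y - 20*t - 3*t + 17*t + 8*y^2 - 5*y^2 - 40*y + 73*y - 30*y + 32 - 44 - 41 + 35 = t^2*(4 - 2*y) + t*(-y^2 + 5*y - 6) + 3*y^2 + 3*y - 18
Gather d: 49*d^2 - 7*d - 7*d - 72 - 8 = 49*d^2 - 14*d - 80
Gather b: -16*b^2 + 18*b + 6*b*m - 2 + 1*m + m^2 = -16*b^2 + b*(6*m + 18) + m^2 + m - 2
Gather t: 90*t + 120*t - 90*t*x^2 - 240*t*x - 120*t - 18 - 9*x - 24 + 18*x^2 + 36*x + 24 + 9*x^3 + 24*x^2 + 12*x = t*(-90*x^2 - 240*x + 90) + 9*x^3 + 42*x^2 + 39*x - 18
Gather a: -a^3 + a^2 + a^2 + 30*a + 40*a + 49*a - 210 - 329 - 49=-a^3 + 2*a^2 + 119*a - 588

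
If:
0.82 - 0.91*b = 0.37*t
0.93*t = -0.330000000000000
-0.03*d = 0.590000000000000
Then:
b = 1.05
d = -19.67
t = -0.35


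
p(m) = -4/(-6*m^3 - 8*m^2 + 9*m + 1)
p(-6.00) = 0.00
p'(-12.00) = 0.00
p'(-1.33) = -0.05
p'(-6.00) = 0.00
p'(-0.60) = 1.35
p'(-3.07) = -0.09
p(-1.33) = 0.36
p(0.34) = -1.38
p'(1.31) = -0.82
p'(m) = -4*(18*m^2 + 16*m - 9)/(-6*m^3 - 8*m^2 + 9*m + 1)^2 = 4*(-18*m^2 - 16*m + 9)/(6*m^3 + 8*m^2 - 9*m - 1)^2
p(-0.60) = 0.67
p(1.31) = 0.28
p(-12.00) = 0.00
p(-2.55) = -0.16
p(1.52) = 0.16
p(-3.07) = -0.06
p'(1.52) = -0.37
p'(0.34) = 0.70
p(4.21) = 0.01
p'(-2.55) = -0.41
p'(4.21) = -0.00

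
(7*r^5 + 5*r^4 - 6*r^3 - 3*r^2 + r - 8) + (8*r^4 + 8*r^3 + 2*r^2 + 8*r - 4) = 7*r^5 + 13*r^4 + 2*r^3 - r^2 + 9*r - 12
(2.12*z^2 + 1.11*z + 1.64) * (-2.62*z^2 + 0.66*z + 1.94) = -5.5544*z^4 - 1.509*z^3 + 0.5486*z^2 + 3.2358*z + 3.1816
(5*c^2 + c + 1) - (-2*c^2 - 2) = 7*c^2 + c + 3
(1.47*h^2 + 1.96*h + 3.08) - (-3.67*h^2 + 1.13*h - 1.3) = 5.14*h^2 + 0.83*h + 4.38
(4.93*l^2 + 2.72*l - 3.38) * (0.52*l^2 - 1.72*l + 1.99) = 2.5636*l^4 - 7.0652*l^3 + 3.3747*l^2 + 11.2264*l - 6.7262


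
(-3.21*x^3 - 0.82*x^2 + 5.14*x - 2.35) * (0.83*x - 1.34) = -2.6643*x^4 + 3.6208*x^3 + 5.365*x^2 - 8.8381*x + 3.149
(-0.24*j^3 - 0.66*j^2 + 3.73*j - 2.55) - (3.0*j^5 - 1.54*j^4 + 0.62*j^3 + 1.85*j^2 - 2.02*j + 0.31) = -3.0*j^5 + 1.54*j^4 - 0.86*j^3 - 2.51*j^2 + 5.75*j - 2.86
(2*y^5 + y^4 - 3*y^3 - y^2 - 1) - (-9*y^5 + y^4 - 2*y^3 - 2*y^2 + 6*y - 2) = 11*y^5 - y^3 + y^2 - 6*y + 1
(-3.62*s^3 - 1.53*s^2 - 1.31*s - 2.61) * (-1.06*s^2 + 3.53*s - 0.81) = 3.8372*s^5 - 11.1568*s^4 - 1.0801*s^3 - 0.6184*s^2 - 8.1522*s + 2.1141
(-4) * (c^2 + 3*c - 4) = -4*c^2 - 12*c + 16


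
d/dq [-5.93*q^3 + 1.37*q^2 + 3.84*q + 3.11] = -17.79*q^2 + 2.74*q + 3.84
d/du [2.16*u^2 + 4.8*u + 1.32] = 4.32*u + 4.8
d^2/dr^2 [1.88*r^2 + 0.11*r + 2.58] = 3.76000000000000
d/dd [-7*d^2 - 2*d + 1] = -14*d - 2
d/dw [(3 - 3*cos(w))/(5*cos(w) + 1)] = 18*sin(w)/(5*cos(w) + 1)^2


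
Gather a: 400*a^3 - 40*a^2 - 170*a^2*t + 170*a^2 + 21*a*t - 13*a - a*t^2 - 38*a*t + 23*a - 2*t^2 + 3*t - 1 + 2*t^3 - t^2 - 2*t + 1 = 400*a^3 + a^2*(130 - 170*t) + a*(-t^2 - 17*t + 10) + 2*t^3 - 3*t^2 + t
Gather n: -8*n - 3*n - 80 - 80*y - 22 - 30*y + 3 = -11*n - 110*y - 99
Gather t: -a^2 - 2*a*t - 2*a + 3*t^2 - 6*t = -a^2 - 2*a + 3*t^2 + t*(-2*a - 6)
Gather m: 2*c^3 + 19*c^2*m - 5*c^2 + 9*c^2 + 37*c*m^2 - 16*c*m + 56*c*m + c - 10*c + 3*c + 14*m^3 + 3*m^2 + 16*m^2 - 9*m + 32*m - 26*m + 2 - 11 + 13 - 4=2*c^3 + 4*c^2 - 6*c + 14*m^3 + m^2*(37*c + 19) + m*(19*c^2 + 40*c - 3)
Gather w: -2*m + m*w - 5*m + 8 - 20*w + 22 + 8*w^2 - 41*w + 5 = -7*m + 8*w^2 + w*(m - 61) + 35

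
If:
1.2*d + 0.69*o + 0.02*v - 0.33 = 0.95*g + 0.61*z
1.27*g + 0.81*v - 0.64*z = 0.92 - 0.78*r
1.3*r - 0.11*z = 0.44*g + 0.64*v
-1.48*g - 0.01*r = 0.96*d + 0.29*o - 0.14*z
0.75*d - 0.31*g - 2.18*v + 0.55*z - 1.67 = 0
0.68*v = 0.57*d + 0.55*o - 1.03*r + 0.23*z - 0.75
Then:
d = -1.35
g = 0.61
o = -1.33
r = -1.64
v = -2.76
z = -5.73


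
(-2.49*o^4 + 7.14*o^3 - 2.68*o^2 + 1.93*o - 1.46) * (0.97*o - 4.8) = -2.4153*o^5 + 18.8778*o^4 - 36.8716*o^3 + 14.7361*o^2 - 10.6802*o + 7.008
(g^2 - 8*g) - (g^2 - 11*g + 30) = 3*g - 30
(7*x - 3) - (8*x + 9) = -x - 12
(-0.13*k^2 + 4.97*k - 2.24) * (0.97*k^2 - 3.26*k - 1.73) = -0.1261*k^4 + 5.2447*k^3 - 18.1501*k^2 - 1.2957*k + 3.8752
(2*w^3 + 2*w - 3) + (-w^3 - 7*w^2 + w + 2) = w^3 - 7*w^2 + 3*w - 1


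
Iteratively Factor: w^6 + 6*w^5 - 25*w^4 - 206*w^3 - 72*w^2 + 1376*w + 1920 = (w + 4)*(w^5 + 2*w^4 - 33*w^3 - 74*w^2 + 224*w + 480) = (w - 5)*(w + 4)*(w^4 + 7*w^3 + 2*w^2 - 64*w - 96) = (w - 5)*(w + 4)^2*(w^3 + 3*w^2 - 10*w - 24) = (w - 5)*(w - 3)*(w + 4)^2*(w^2 + 6*w + 8) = (w - 5)*(w - 3)*(w + 4)^3*(w + 2)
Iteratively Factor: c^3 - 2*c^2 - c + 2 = (c - 1)*(c^2 - c - 2) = (c - 1)*(c + 1)*(c - 2)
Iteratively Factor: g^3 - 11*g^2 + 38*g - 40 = (g - 2)*(g^2 - 9*g + 20) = (g - 5)*(g - 2)*(g - 4)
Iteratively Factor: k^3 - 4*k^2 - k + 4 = (k - 1)*(k^2 - 3*k - 4) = (k - 1)*(k + 1)*(k - 4)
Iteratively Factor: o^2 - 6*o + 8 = (o - 2)*(o - 4)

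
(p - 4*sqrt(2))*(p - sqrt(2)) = p^2 - 5*sqrt(2)*p + 8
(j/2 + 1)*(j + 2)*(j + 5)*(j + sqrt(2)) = j^4/2 + sqrt(2)*j^3/2 + 9*j^3/2 + 9*sqrt(2)*j^2/2 + 12*j^2 + 10*j + 12*sqrt(2)*j + 10*sqrt(2)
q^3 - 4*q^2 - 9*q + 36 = (q - 4)*(q - 3)*(q + 3)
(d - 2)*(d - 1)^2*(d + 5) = d^4 + d^3 - 15*d^2 + 23*d - 10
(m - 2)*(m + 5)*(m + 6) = m^3 + 9*m^2 + 8*m - 60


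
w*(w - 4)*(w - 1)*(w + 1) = w^4 - 4*w^3 - w^2 + 4*w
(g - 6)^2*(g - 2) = g^3 - 14*g^2 + 60*g - 72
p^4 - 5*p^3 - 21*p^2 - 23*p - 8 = (p - 8)*(p + 1)^3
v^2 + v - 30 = (v - 5)*(v + 6)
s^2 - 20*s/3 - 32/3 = (s - 8)*(s + 4/3)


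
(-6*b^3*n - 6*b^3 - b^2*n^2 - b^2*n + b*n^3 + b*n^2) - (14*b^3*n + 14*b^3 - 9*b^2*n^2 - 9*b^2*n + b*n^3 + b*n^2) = -20*b^3*n - 20*b^3 + 8*b^2*n^2 + 8*b^2*n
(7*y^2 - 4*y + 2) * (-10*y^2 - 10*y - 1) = -70*y^4 - 30*y^3 + 13*y^2 - 16*y - 2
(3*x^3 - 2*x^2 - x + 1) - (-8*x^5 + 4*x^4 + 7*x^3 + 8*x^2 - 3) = 8*x^5 - 4*x^4 - 4*x^3 - 10*x^2 - x + 4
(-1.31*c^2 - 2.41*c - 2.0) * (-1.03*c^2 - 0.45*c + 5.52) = 1.3493*c^4 + 3.0718*c^3 - 4.0867*c^2 - 12.4032*c - 11.04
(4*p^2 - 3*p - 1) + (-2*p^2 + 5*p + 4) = 2*p^2 + 2*p + 3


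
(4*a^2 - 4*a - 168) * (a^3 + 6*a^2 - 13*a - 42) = 4*a^5 + 20*a^4 - 244*a^3 - 1124*a^2 + 2352*a + 7056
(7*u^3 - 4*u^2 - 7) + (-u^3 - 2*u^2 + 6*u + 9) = 6*u^3 - 6*u^2 + 6*u + 2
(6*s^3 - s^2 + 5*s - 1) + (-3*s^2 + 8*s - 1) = 6*s^3 - 4*s^2 + 13*s - 2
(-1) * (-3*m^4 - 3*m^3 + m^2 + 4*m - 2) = 3*m^4 + 3*m^3 - m^2 - 4*m + 2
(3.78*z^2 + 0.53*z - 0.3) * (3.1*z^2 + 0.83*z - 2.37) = 11.718*z^4 + 4.7804*z^3 - 9.4487*z^2 - 1.5051*z + 0.711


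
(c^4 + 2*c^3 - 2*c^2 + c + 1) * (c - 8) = c^5 - 6*c^4 - 18*c^3 + 17*c^2 - 7*c - 8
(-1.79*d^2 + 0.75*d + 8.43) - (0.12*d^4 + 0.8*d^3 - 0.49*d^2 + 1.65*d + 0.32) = -0.12*d^4 - 0.8*d^3 - 1.3*d^2 - 0.9*d + 8.11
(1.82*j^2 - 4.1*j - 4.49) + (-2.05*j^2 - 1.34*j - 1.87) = -0.23*j^2 - 5.44*j - 6.36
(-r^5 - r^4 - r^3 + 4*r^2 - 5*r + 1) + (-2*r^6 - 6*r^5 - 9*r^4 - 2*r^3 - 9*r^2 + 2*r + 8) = -2*r^6 - 7*r^5 - 10*r^4 - 3*r^3 - 5*r^2 - 3*r + 9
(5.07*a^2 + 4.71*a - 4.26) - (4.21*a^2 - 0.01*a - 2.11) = 0.86*a^2 + 4.72*a - 2.15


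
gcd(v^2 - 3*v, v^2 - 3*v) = v^2 - 3*v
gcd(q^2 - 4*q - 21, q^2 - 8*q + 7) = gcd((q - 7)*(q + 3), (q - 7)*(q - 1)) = q - 7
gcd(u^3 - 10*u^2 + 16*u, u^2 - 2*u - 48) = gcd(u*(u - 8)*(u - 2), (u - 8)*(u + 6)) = u - 8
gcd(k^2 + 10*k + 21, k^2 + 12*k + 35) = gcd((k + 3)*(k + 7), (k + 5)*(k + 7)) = k + 7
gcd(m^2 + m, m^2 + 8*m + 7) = m + 1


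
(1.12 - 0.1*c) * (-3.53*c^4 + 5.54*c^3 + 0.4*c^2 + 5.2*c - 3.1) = 0.353*c^5 - 4.5076*c^4 + 6.1648*c^3 - 0.072*c^2 + 6.134*c - 3.472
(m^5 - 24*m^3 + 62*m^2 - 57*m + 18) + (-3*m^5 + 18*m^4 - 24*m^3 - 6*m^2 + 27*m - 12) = -2*m^5 + 18*m^4 - 48*m^3 + 56*m^2 - 30*m + 6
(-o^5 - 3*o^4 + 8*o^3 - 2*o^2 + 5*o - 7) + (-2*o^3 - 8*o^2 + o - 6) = -o^5 - 3*o^4 + 6*o^3 - 10*o^2 + 6*o - 13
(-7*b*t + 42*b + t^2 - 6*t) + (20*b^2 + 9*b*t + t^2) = 20*b^2 + 2*b*t + 42*b + 2*t^2 - 6*t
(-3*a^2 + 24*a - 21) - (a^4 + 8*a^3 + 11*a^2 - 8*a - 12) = -a^4 - 8*a^3 - 14*a^2 + 32*a - 9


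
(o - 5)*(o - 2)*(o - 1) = o^3 - 8*o^2 + 17*o - 10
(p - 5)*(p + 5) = p^2 - 25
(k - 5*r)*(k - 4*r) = k^2 - 9*k*r + 20*r^2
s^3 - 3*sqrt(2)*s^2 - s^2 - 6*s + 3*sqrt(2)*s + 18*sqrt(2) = (s - 3)*(s + 2)*(s - 3*sqrt(2))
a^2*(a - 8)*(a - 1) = a^4 - 9*a^3 + 8*a^2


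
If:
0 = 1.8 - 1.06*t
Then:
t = 1.70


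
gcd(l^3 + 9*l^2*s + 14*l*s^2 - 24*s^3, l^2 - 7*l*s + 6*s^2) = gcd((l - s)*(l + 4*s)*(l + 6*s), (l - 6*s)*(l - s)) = -l + s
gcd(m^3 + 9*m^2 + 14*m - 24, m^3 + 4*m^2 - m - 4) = m^2 + 3*m - 4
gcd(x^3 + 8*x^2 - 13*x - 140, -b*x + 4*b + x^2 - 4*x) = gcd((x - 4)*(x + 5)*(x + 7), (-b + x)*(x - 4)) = x - 4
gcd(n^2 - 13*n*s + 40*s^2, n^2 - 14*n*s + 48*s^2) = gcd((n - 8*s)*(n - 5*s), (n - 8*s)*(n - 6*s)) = -n + 8*s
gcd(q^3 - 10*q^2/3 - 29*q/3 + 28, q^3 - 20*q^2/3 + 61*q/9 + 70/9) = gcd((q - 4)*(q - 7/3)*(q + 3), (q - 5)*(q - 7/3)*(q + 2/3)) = q - 7/3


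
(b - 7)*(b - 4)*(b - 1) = b^3 - 12*b^2 + 39*b - 28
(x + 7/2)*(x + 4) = x^2 + 15*x/2 + 14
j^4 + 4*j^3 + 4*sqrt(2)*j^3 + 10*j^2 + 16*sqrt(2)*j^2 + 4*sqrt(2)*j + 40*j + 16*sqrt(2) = (j + 4)*(j + sqrt(2))^2*(j + 2*sqrt(2))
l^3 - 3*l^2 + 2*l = l*(l - 2)*(l - 1)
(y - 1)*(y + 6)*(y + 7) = y^3 + 12*y^2 + 29*y - 42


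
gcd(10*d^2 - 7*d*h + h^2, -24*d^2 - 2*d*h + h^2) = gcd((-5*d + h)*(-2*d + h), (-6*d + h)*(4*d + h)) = 1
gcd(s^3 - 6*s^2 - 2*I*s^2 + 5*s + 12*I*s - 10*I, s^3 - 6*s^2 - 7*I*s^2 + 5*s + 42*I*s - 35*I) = s^2 - 6*s + 5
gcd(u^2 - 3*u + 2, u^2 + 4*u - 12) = u - 2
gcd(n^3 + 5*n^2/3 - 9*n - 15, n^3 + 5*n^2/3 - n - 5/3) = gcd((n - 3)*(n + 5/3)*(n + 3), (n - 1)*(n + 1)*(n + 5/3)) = n + 5/3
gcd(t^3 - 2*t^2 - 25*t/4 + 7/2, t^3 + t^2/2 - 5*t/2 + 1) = t^2 + 3*t/2 - 1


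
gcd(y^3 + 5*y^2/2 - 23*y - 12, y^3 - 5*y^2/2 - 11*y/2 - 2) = y^2 - 7*y/2 - 2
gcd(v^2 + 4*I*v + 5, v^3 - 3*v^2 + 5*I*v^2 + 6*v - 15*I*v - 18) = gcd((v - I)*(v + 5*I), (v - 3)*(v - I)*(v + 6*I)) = v - I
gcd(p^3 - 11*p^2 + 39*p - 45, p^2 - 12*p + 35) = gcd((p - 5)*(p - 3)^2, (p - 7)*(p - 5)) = p - 5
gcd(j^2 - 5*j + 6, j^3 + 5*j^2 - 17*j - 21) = j - 3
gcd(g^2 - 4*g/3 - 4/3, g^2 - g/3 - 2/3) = g + 2/3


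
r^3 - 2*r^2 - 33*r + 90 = (r - 5)*(r - 3)*(r + 6)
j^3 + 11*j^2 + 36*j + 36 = (j + 2)*(j + 3)*(j + 6)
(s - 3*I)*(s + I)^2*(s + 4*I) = s^4 + 3*I*s^3 + 9*s^2 + 23*I*s - 12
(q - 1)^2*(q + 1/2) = q^3 - 3*q^2/2 + 1/2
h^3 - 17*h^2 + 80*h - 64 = (h - 8)^2*(h - 1)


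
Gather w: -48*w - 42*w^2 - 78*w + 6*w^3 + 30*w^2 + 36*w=6*w^3 - 12*w^2 - 90*w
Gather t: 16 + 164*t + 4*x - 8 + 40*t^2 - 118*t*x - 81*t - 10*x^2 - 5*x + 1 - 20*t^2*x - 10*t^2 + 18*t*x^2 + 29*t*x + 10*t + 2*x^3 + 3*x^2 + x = t^2*(30 - 20*x) + t*(18*x^2 - 89*x + 93) + 2*x^3 - 7*x^2 + 9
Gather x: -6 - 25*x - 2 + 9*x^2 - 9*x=9*x^2 - 34*x - 8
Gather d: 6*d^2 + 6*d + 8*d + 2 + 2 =6*d^2 + 14*d + 4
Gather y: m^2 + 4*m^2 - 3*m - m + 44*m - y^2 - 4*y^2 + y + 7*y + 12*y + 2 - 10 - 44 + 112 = 5*m^2 + 40*m - 5*y^2 + 20*y + 60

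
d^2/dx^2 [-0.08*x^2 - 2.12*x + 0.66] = -0.160000000000000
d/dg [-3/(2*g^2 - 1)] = 12*g/(2*g^2 - 1)^2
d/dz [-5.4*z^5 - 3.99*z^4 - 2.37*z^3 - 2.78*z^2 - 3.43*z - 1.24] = -27.0*z^4 - 15.96*z^3 - 7.11*z^2 - 5.56*z - 3.43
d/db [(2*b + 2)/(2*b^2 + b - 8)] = 2*(2*b^2 + b - (b + 1)*(4*b + 1) - 8)/(2*b^2 + b - 8)^2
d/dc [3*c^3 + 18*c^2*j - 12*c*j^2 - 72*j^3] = 9*c^2 + 36*c*j - 12*j^2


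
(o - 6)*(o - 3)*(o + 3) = o^3 - 6*o^2 - 9*o + 54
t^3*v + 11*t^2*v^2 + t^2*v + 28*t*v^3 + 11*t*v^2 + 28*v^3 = (t + 4*v)*(t + 7*v)*(t*v + v)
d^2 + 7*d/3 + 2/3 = (d + 1/3)*(d + 2)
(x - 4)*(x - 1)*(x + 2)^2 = x^4 - x^3 - 12*x^2 - 4*x + 16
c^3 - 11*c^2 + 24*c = c*(c - 8)*(c - 3)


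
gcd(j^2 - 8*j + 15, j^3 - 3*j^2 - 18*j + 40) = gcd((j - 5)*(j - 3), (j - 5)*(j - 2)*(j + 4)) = j - 5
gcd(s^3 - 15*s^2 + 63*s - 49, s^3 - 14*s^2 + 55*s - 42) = s^2 - 8*s + 7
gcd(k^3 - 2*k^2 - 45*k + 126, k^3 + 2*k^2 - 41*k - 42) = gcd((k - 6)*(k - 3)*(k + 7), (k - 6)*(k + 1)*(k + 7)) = k^2 + k - 42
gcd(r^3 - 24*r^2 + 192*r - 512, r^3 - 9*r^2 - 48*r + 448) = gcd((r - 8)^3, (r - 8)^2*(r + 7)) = r^2 - 16*r + 64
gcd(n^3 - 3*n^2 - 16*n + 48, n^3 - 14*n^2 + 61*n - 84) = n^2 - 7*n + 12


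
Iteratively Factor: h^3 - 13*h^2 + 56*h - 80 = (h - 5)*(h^2 - 8*h + 16) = (h - 5)*(h - 4)*(h - 4)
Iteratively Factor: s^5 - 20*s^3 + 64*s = (s - 4)*(s^4 + 4*s^3 - 4*s^2 - 16*s) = (s - 4)*(s + 4)*(s^3 - 4*s) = (s - 4)*(s - 2)*(s + 4)*(s^2 + 2*s) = (s - 4)*(s - 2)*(s + 2)*(s + 4)*(s)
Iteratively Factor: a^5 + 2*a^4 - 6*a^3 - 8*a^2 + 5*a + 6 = (a + 3)*(a^4 - a^3 - 3*a^2 + a + 2) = (a + 1)*(a + 3)*(a^3 - 2*a^2 - a + 2) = (a - 2)*(a + 1)*(a + 3)*(a^2 - 1) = (a - 2)*(a + 1)^2*(a + 3)*(a - 1)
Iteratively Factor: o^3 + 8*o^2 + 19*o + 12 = (o + 4)*(o^2 + 4*o + 3) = (o + 3)*(o + 4)*(o + 1)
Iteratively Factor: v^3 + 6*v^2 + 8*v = (v)*(v^2 + 6*v + 8) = v*(v + 2)*(v + 4)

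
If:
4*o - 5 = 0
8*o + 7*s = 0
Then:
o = 5/4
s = -10/7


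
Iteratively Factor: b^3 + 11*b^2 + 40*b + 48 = (b + 3)*(b^2 + 8*b + 16) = (b + 3)*(b + 4)*(b + 4)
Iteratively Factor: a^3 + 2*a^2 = (a + 2)*(a^2) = a*(a + 2)*(a)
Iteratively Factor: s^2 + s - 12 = (s + 4)*(s - 3)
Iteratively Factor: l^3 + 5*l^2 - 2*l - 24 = (l - 2)*(l^2 + 7*l + 12) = (l - 2)*(l + 4)*(l + 3)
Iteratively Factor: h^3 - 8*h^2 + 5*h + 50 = (h + 2)*(h^2 - 10*h + 25) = (h - 5)*(h + 2)*(h - 5)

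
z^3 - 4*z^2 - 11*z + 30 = (z - 5)*(z - 2)*(z + 3)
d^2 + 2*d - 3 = (d - 1)*(d + 3)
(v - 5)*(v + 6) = v^2 + v - 30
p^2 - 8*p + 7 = (p - 7)*(p - 1)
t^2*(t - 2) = t^3 - 2*t^2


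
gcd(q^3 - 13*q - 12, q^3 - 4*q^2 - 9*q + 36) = q^2 - q - 12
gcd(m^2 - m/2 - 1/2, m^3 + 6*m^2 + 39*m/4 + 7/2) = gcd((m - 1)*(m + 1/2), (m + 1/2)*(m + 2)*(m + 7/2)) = m + 1/2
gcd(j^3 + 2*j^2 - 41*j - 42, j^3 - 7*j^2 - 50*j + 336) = j^2 + j - 42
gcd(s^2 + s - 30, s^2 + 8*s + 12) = s + 6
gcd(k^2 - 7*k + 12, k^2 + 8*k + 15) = 1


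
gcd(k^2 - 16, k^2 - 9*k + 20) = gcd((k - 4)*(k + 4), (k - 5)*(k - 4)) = k - 4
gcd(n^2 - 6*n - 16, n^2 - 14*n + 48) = n - 8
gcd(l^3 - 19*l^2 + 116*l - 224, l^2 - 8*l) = l - 8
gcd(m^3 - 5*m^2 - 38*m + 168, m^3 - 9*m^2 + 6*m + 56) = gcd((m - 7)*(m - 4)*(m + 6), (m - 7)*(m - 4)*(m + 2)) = m^2 - 11*m + 28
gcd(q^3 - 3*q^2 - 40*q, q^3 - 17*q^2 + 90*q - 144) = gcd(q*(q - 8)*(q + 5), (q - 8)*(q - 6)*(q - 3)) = q - 8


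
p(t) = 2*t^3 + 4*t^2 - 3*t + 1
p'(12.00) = 957.00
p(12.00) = 3997.00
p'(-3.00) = 27.00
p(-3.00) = -8.00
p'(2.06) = 38.94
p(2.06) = 29.28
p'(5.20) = 200.84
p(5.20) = 374.78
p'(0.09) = -2.23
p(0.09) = 0.76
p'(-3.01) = 27.28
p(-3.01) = -8.27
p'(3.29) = 88.26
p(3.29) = 105.65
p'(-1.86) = 2.88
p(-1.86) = 7.55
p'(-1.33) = -3.03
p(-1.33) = 7.36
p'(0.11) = -2.05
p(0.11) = 0.72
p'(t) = 6*t^2 + 8*t - 3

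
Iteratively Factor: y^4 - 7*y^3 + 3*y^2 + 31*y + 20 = (y - 4)*(y^3 - 3*y^2 - 9*y - 5) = (y - 5)*(y - 4)*(y^2 + 2*y + 1) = (y - 5)*(y - 4)*(y + 1)*(y + 1)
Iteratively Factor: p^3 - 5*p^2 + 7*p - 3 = (p - 3)*(p^2 - 2*p + 1) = (p - 3)*(p - 1)*(p - 1)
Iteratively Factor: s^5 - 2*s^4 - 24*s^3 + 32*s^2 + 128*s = (s)*(s^4 - 2*s^3 - 24*s^2 + 32*s + 128) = s*(s - 4)*(s^3 + 2*s^2 - 16*s - 32) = s*(s - 4)*(s + 4)*(s^2 - 2*s - 8) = s*(s - 4)^2*(s + 4)*(s + 2)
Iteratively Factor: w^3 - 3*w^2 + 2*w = (w - 1)*(w^2 - 2*w) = (w - 2)*(w - 1)*(w)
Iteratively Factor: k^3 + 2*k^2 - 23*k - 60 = (k - 5)*(k^2 + 7*k + 12) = (k - 5)*(k + 3)*(k + 4)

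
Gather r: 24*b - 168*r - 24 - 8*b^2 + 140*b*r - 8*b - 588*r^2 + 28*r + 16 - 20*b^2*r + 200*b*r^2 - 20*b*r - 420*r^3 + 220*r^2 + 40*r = -8*b^2 + 16*b - 420*r^3 + r^2*(200*b - 368) + r*(-20*b^2 + 120*b - 100) - 8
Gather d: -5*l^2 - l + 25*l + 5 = -5*l^2 + 24*l + 5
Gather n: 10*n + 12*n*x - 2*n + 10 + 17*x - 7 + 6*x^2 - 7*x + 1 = n*(12*x + 8) + 6*x^2 + 10*x + 4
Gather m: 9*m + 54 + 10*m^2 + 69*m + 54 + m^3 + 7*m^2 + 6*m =m^3 + 17*m^2 + 84*m + 108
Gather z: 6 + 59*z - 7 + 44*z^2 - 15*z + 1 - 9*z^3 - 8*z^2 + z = -9*z^3 + 36*z^2 + 45*z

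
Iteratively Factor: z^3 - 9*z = (z + 3)*(z^2 - 3*z) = z*(z + 3)*(z - 3)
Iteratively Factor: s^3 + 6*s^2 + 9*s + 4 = (s + 1)*(s^2 + 5*s + 4) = (s + 1)^2*(s + 4)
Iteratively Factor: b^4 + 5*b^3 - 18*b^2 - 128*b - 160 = (b + 4)*(b^3 + b^2 - 22*b - 40) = (b + 2)*(b + 4)*(b^2 - b - 20) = (b - 5)*(b + 2)*(b + 4)*(b + 4)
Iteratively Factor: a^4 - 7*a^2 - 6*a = (a + 1)*(a^3 - a^2 - 6*a) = (a - 3)*(a + 1)*(a^2 + 2*a) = (a - 3)*(a + 1)*(a + 2)*(a)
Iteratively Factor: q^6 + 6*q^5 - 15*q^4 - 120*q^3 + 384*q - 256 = (q + 4)*(q^5 + 2*q^4 - 23*q^3 - 28*q^2 + 112*q - 64) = (q + 4)^2*(q^4 - 2*q^3 - 15*q^2 + 32*q - 16) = (q - 4)*(q + 4)^2*(q^3 + 2*q^2 - 7*q + 4) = (q - 4)*(q + 4)^3*(q^2 - 2*q + 1) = (q - 4)*(q - 1)*(q + 4)^3*(q - 1)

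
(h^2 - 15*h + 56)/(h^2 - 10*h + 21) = (h - 8)/(h - 3)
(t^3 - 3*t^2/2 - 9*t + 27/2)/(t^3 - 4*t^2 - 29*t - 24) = (2*t^2 - 9*t + 9)/(2*(t^2 - 7*t - 8))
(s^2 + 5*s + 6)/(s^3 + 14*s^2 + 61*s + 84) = (s + 2)/(s^2 + 11*s + 28)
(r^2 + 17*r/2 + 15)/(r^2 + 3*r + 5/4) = 2*(r + 6)/(2*r + 1)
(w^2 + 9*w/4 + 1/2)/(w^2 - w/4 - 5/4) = (4*w^2 + 9*w + 2)/(4*w^2 - w - 5)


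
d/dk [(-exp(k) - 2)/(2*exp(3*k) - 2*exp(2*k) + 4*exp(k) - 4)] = ((exp(k) + 2)*(3*exp(2*k) - 2*exp(k) + 2) - exp(3*k) + exp(2*k) - 2*exp(k) + 2)*exp(k)/(2*(exp(3*k) - exp(2*k) + 2*exp(k) - 2)^2)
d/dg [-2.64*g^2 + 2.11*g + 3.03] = 2.11 - 5.28*g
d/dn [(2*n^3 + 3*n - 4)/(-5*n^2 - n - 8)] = (-10*n^4 - 4*n^3 - 33*n^2 - 40*n - 28)/(25*n^4 + 10*n^3 + 81*n^2 + 16*n + 64)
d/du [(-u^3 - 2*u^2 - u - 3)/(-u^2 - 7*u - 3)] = (u^4 + 14*u^3 + 22*u^2 + 6*u - 18)/(u^4 + 14*u^3 + 55*u^2 + 42*u + 9)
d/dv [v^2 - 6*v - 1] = 2*v - 6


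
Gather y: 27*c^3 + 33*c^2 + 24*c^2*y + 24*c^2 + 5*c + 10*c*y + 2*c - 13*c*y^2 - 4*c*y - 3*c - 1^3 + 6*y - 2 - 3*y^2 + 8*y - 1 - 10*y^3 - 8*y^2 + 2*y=27*c^3 + 57*c^2 + 4*c - 10*y^3 + y^2*(-13*c - 11) + y*(24*c^2 + 6*c + 16) - 4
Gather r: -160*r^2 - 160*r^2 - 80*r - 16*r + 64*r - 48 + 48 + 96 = -320*r^2 - 32*r + 96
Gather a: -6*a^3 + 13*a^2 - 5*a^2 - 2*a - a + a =-6*a^3 + 8*a^2 - 2*a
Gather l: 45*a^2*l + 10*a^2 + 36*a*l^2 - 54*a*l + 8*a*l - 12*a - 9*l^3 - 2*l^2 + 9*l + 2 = 10*a^2 - 12*a - 9*l^3 + l^2*(36*a - 2) + l*(45*a^2 - 46*a + 9) + 2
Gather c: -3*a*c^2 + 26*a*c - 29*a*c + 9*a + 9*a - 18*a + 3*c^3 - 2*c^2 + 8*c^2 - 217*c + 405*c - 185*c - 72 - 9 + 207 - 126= 3*c^3 + c^2*(6 - 3*a) + c*(3 - 3*a)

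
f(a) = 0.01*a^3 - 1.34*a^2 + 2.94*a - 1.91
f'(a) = 0.03*a^2 - 2.68*a + 2.94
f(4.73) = -16.93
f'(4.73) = -9.07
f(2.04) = -1.40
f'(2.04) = -2.40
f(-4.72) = -46.69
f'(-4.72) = 16.26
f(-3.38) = -27.54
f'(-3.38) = 12.34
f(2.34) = -2.24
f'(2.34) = -3.17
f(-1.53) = -9.58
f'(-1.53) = 7.11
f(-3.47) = -28.66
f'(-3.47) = 12.60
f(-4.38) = -41.33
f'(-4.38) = 15.25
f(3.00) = -4.88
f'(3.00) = -4.83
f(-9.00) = -144.20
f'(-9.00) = 29.49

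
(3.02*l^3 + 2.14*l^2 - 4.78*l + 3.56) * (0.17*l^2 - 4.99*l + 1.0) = 0.5134*l^5 - 14.706*l^4 - 8.4712*l^3 + 26.5974*l^2 - 22.5444*l + 3.56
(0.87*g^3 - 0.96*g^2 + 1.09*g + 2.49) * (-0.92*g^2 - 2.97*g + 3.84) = -0.8004*g^5 - 1.7007*g^4 + 5.1892*g^3 - 9.2145*g^2 - 3.2097*g + 9.5616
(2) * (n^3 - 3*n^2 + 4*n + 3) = 2*n^3 - 6*n^2 + 8*n + 6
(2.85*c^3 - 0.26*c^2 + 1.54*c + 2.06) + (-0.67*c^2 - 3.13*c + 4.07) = 2.85*c^3 - 0.93*c^2 - 1.59*c + 6.13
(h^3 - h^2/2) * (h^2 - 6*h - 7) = h^5 - 13*h^4/2 - 4*h^3 + 7*h^2/2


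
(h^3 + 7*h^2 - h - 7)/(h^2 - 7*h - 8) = (h^2 + 6*h - 7)/(h - 8)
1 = 1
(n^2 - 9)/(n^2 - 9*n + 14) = (n^2 - 9)/(n^2 - 9*n + 14)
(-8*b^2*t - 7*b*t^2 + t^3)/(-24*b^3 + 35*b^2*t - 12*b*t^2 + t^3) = t*(b + t)/(3*b^2 - 4*b*t + t^2)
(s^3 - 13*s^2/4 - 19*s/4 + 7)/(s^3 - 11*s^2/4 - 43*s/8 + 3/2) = 2*(4*s^2 + 3*s - 7)/(8*s^2 + 10*s - 3)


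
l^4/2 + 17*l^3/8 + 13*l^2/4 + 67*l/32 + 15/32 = (l/2 + 1/2)*(l + 1/2)*(l + 5/4)*(l + 3/2)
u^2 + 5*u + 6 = (u + 2)*(u + 3)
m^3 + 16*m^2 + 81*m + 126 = (m + 3)*(m + 6)*(m + 7)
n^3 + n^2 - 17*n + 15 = (n - 3)*(n - 1)*(n + 5)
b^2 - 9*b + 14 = (b - 7)*(b - 2)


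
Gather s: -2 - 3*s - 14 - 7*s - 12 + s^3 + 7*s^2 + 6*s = s^3 + 7*s^2 - 4*s - 28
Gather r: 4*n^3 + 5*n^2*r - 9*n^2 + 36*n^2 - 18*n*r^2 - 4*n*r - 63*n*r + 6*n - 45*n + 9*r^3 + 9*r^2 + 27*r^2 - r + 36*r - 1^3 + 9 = 4*n^3 + 27*n^2 - 39*n + 9*r^3 + r^2*(36 - 18*n) + r*(5*n^2 - 67*n + 35) + 8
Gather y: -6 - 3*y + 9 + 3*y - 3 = 0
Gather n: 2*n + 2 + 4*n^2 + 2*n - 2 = 4*n^2 + 4*n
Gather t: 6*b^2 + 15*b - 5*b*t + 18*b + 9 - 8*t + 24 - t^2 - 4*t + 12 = 6*b^2 + 33*b - t^2 + t*(-5*b - 12) + 45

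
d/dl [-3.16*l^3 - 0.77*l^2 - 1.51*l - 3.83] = -9.48*l^2 - 1.54*l - 1.51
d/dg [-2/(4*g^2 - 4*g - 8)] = (g - 1/2)/(-g^2 + g + 2)^2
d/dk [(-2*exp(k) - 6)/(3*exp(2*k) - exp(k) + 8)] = 2*((exp(k) + 3)*(6*exp(k) - 1) - 3*exp(2*k) + exp(k) - 8)*exp(k)/(3*exp(2*k) - exp(k) + 8)^2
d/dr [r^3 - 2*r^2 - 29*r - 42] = 3*r^2 - 4*r - 29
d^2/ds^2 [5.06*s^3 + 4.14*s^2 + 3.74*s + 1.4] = 30.36*s + 8.28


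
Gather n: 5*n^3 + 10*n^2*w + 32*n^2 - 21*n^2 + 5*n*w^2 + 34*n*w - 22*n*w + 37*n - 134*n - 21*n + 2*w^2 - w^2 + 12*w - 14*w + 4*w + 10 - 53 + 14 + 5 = 5*n^3 + n^2*(10*w + 11) + n*(5*w^2 + 12*w - 118) + w^2 + 2*w - 24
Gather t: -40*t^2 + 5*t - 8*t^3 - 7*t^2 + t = -8*t^3 - 47*t^2 + 6*t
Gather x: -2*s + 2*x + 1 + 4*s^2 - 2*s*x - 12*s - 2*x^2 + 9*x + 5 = 4*s^2 - 14*s - 2*x^2 + x*(11 - 2*s) + 6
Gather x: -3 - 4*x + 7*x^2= 7*x^2 - 4*x - 3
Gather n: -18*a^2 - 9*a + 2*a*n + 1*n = -18*a^2 - 9*a + n*(2*a + 1)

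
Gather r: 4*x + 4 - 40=4*x - 36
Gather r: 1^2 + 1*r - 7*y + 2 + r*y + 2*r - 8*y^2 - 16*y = r*(y + 3) - 8*y^2 - 23*y + 3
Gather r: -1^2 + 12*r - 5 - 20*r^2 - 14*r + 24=-20*r^2 - 2*r + 18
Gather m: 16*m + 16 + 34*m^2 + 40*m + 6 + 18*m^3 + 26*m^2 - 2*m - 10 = 18*m^3 + 60*m^2 + 54*m + 12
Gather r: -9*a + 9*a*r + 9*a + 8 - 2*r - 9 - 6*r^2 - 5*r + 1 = -6*r^2 + r*(9*a - 7)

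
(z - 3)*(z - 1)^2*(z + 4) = z^4 - z^3 - 13*z^2 + 25*z - 12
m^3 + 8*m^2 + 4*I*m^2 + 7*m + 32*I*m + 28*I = (m + 1)*(m + 7)*(m + 4*I)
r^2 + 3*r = r*(r + 3)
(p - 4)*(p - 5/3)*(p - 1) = p^3 - 20*p^2/3 + 37*p/3 - 20/3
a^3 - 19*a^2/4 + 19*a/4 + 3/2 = (a - 3)*(a - 2)*(a + 1/4)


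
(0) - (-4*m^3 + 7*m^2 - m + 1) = 4*m^3 - 7*m^2 + m - 1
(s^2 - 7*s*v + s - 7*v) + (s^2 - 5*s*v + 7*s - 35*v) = 2*s^2 - 12*s*v + 8*s - 42*v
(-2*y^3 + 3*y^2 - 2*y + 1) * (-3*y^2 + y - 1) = 6*y^5 - 11*y^4 + 11*y^3 - 8*y^2 + 3*y - 1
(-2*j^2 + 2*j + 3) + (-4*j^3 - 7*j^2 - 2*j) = -4*j^3 - 9*j^2 + 3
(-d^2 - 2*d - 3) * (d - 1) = -d^3 - d^2 - d + 3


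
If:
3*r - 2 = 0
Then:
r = 2/3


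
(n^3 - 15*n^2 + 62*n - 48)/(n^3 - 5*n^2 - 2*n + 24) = (n^3 - 15*n^2 + 62*n - 48)/(n^3 - 5*n^2 - 2*n + 24)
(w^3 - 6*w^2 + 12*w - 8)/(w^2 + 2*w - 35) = (w^3 - 6*w^2 + 12*w - 8)/(w^2 + 2*w - 35)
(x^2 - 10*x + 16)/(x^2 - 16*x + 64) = (x - 2)/(x - 8)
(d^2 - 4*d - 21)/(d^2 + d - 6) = (d - 7)/(d - 2)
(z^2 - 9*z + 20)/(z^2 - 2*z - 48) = (-z^2 + 9*z - 20)/(-z^2 + 2*z + 48)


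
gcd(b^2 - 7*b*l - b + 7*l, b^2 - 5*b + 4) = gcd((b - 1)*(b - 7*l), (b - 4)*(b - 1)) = b - 1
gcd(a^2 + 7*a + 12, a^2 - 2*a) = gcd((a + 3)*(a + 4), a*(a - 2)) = 1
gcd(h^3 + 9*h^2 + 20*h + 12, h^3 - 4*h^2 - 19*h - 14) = h^2 + 3*h + 2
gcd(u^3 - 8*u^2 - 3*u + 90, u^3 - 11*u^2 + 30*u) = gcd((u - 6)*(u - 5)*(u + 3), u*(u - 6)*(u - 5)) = u^2 - 11*u + 30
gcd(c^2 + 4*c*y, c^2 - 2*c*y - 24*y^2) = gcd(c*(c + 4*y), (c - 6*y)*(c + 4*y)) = c + 4*y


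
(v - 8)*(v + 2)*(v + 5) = v^3 - v^2 - 46*v - 80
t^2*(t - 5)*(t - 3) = t^4 - 8*t^3 + 15*t^2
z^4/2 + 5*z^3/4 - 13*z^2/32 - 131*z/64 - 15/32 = (z/2 + 1)*(z - 5/4)*(z + 1/4)*(z + 3/2)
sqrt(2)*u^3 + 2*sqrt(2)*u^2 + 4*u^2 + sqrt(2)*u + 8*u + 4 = (u + 1)*(u + 2*sqrt(2))*(sqrt(2)*u + sqrt(2))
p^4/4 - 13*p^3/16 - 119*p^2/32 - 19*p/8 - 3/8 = (p/4 + 1/2)*(p - 6)*(p + 1/4)*(p + 1/2)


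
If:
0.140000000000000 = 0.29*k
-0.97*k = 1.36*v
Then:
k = 0.48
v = -0.34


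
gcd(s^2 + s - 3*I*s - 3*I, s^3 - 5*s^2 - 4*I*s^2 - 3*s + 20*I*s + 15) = s - 3*I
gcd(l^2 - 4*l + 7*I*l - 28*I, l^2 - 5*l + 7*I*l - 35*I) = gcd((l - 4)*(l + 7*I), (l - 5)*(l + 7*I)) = l + 7*I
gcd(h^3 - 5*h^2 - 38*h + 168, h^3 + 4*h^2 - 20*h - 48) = h^2 + 2*h - 24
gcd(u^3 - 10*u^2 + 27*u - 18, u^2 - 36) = u - 6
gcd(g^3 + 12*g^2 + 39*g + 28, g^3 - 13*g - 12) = g + 1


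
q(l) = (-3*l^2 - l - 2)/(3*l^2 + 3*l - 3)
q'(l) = (-6*l - 3)*(-3*l^2 - l - 2)/(3*l^2 + 3*l - 3)^2 + (-6*l - 1)/(3*l^2 + 3*l - 3) = (-2*l^2 + 10*l + 3)/(3*(l^4 + 2*l^3 - l^2 - 2*l + 1))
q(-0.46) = 0.58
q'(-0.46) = -0.43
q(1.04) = -1.87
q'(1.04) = 2.98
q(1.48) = -1.25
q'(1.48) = 0.63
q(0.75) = -4.73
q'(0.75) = 32.00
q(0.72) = -5.98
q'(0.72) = 53.74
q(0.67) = -11.26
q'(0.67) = 207.54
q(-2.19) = -2.95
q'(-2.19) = -3.68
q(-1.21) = 2.32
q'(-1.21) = -7.21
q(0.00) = 0.67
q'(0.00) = 1.00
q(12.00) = -0.96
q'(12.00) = 0.00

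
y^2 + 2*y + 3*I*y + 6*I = (y + 2)*(y + 3*I)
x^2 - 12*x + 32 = (x - 8)*(x - 4)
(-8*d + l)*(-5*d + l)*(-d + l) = -40*d^3 + 53*d^2*l - 14*d*l^2 + l^3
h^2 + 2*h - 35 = (h - 5)*(h + 7)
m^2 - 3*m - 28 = (m - 7)*(m + 4)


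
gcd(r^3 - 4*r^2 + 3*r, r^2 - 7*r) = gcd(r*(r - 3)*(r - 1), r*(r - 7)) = r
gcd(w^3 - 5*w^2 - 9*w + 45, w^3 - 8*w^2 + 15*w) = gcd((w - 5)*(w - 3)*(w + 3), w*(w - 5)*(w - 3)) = w^2 - 8*w + 15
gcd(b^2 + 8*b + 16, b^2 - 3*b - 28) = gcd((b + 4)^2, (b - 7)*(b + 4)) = b + 4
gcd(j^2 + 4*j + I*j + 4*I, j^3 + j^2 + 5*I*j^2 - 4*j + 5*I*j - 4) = j + I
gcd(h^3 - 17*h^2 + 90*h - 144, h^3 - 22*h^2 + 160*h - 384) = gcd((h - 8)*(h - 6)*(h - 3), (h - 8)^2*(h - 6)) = h^2 - 14*h + 48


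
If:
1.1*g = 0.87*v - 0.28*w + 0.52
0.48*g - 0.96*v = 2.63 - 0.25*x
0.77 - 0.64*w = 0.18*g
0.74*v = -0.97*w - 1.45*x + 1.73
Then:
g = -3.07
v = -3.82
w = 2.07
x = 1.76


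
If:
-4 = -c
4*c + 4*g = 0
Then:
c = 4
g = -4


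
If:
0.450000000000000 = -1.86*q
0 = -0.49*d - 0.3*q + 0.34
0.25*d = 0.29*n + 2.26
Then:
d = 0.84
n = -7.07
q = -0.24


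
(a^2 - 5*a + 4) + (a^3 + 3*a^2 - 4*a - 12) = a^3 + 4*a^2 - 9*a - 8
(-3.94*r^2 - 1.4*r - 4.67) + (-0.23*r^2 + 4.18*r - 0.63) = -4.17*r^2 + 2.78*r - 5.3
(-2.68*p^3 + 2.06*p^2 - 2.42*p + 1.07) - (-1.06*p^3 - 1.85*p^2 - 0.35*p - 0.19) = -1.62*p^3 + 3.91*p^2 - 2.07*p + 1.26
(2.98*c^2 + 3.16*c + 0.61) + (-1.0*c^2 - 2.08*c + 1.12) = 1.98*c^2 + 1.08*c + 1.73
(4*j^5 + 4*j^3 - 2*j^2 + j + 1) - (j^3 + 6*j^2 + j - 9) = 4*j^5 + 3*j^3 - 8*j^2 + 10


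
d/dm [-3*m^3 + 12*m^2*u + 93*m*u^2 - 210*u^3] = -9*m^2 + 24*m*u + 93*u^2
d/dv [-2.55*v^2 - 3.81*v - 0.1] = -5.1*v - 3.81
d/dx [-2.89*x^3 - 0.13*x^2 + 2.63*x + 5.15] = -8.67*x^2 - 0.26*x + 2.63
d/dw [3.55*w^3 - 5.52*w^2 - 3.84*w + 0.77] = 10.65*w^2 - 11.04*w - 3.84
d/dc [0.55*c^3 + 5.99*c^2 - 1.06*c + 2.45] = 1.65*c^2 + 11.98*c - 1.06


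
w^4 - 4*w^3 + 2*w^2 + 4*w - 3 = (w - 3)*(w - 1)^2*(w + 1)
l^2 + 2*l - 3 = (l - 1)*(l + 3)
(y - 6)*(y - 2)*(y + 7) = y^3 - y^2 - 44*y + 84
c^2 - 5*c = c*(c - 5)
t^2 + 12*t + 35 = (t + 5)*(t + 7)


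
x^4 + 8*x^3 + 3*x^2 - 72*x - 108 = (x - 3)*(x + 2)*(x + 3)*(x + 6)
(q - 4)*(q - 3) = q^2 - 7*q + 12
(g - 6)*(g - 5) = g^2 - 11*g + 30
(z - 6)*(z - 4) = z^2 - 10*z + 24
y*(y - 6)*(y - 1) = y^3 - 7*y^2 + 6*y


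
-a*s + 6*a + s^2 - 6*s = (-a + s)*(s - 6)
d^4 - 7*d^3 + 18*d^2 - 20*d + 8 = (d - 2)^3*(d - 1)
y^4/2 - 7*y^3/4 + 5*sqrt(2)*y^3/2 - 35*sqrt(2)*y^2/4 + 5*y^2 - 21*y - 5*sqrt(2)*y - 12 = (y/2 + sqrt(2))*(y - 4)*(y + 1/2)*(y + 3*sqrt(2))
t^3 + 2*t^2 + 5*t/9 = t*(t + 1/3)*(t + 5/3)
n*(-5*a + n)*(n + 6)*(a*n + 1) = -5*a^2*n^3 - 30*a^2*n^2 + a*n^4 + 6*a*n^3 - 5*a*n^2 - 30*a*n + n^3 + 6*n^2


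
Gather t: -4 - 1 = -5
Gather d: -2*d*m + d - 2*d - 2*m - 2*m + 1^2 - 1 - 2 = d*(-2*m - 1) - 4*m - 2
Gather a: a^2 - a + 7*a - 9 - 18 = a^2 + 6*a - 27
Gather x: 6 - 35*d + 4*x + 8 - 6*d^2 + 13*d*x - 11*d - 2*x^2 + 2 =-6*d^2 - 46*d - 2*x^2 + x*(13*d + 4) + 16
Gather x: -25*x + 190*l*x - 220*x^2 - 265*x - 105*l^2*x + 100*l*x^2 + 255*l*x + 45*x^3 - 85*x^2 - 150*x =45*x^3 + x^2*(100*l - 305) + x*(-105*l^2 + 445*l - 440)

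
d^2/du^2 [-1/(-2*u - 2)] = (u + 1)^(-3)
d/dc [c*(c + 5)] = 2*c + 5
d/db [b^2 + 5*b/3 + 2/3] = 2*b + 5/3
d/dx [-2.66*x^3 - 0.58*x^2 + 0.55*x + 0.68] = -7.98*x^2 - 1.16*x + 0.55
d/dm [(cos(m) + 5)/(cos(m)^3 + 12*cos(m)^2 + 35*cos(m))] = (2*cos(m) + 7)*sin(m)/((cos(m) + 7)^2*cos(m)^2)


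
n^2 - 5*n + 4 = (n - 4)*(n - 1)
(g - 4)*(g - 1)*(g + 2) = g^3 - 3*g^2 - 6*g + 8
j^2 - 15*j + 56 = (j - 8)*(j - 7)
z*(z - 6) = z^2 - 6*z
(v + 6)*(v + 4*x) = v^2 + 4*v*x + 6*v + 24*x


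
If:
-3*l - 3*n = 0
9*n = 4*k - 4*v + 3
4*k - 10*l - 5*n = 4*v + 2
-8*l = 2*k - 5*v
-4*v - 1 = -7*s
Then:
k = -145/168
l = -5/14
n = 5/14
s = -8/21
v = -11/12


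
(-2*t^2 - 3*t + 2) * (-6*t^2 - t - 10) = 12*t^4 + 20*t^3 + 11*t^2 + 28*t - 20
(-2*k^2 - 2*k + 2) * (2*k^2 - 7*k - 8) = -4*k^4 + 10*k^3 + 34*k^2 + 2*k - 16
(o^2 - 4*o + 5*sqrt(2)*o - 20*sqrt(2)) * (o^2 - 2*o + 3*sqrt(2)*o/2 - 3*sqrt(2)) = o^4 - 6*o^3 + 13*sqrt(2)*o^3/2 - 39*sqrt(2)*o^2 + 23*o^2 - 90*o + 52*sqrt(2)*o + 120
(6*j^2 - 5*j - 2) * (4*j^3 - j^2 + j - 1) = 24*j^5 - 26*j^4 + 3*j^3 - 9*j^2 + 3*j + 2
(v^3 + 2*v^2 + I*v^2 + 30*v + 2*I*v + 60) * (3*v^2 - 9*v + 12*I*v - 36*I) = 3*v^5 - 3*v^4 + 15*I*v^4 + 60*v^3 - 15*I*v^3 - 78*v^2 + 270*I*v^2 - 468*v - 360*I*v - 2160*I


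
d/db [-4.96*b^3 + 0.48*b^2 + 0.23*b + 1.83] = -14.88*b^2 + 0.96*b + 0.23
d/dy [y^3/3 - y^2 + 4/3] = y*(y - 2)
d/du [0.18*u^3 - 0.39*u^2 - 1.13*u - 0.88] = 0.54*u^2 - 0.78*u - 1.13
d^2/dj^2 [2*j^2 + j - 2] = 4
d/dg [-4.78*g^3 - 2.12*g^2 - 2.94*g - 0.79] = -14.34*g^2 - 4.24*g - 2.94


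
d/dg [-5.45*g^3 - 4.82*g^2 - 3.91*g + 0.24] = -16.35*g^2 - 9.64*g - 3.91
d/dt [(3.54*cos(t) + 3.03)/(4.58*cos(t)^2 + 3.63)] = (16.2132*cos(t)^2 + 27.7548*cos(t) - 12.8502)*sin(t)/(20.9764*cos(t)^4 + 33.2508*cos(t)^2 + 13.1769)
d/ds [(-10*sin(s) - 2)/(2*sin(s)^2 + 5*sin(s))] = 2*(10*cos(s) + 4/tan(s) + 5*cos(s)/sin(s)^2)/(2*sin(s) + 5)^2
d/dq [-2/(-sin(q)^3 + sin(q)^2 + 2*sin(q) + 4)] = 2*(-3*sin(q)^2 + 2*sin(q) + 2)*cos(q)/(-sin(q)^3 + sin(q)^2 + 2*sin(q) + 4)^2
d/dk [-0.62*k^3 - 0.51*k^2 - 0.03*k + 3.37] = -1.86*k^2 - 1.02*k - 0.03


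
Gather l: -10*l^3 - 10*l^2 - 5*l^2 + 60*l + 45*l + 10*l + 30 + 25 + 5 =-10*l^3 - 15*l^2 + 115*l + 60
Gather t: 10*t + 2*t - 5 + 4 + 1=12*t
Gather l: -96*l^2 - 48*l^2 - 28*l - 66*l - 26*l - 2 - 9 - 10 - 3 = -144*l^2 - 120*l - 24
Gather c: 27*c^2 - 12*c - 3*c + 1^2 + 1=27*c^2 - 15*c + 2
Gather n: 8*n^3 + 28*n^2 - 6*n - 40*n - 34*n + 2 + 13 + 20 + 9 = 8*n^3 + 28*n^2 - 80*n + 44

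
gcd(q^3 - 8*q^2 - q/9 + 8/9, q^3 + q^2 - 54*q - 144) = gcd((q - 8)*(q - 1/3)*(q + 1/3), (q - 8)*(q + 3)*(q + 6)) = q - 8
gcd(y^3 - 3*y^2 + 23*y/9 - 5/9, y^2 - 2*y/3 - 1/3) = y - 1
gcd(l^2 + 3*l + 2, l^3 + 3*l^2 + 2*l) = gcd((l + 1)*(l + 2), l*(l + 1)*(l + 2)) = l^2 + 3*l + 2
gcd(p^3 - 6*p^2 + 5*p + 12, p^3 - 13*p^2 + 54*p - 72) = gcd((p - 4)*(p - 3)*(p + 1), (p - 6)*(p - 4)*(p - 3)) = p^2 - 7*p + 12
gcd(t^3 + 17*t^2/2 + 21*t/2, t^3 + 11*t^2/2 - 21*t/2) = t^2 + 7*t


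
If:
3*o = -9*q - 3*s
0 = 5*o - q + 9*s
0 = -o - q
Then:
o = 0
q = 0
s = 0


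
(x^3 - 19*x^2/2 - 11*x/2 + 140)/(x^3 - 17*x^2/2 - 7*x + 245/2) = (x - 8)/(x - 7)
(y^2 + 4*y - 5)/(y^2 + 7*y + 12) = (y^2 + 4*y - 5)/(y^2 + 7*y + 12)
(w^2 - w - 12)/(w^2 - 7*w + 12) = (w + 3)/(w - 3)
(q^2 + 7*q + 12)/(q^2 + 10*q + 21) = (q + 4)/(q + 7)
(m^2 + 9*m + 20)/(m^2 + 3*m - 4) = (m + 5)/(m - 1)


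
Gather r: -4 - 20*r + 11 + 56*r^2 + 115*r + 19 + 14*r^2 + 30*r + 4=70*r^2 + 125*r + 30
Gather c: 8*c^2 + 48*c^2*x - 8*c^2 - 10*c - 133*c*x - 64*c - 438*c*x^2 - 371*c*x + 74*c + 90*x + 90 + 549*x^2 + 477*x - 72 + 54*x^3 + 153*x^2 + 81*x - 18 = 48*c^2*x + c*(-438*x^2 - 504*x) + 54*x^3 + 702*x^2 + 648*x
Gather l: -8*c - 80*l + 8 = -8*c - 80*l + 8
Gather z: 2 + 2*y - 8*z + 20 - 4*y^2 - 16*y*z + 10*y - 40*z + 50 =-4*y^2 + 12*y + z*(-16*y - 48) + 72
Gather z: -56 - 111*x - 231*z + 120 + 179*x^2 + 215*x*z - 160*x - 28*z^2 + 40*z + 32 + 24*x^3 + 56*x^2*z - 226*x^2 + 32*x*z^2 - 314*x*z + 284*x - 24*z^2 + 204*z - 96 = 24*x^3 - 47*x^2 + 13*x + z^2*(32*x - 52) + z*(56*x^2 - 99*x + 13)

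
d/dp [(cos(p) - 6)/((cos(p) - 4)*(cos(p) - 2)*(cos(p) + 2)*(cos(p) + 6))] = (3*cos(p)^4 - 20*cos(p)^3 - 64*cos(p)^2 + 336*cos(p) - 48)*sin(p)/((cos(p) - 4)^2*(cos(p) - 2)^2*(cos(p) + 2)^2*(cos(p) + 6)^2)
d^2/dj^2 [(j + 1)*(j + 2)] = 2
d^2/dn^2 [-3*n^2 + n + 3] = -6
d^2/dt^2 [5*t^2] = 10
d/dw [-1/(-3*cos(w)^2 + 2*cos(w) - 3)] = 2*(3*cos(w) - 1)*sin(w)/(3*cos(w)^2 - 2*cos(w) + 3)^2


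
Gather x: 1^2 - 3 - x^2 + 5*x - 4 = -x^2 + 5*x - 6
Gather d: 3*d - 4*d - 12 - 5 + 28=11 - d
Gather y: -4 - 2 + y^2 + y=y^2 + y - 6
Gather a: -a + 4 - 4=-a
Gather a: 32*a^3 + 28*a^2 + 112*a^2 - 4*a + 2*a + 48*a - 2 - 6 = 32*a^3 + 140*a^2 + 46*a - 8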